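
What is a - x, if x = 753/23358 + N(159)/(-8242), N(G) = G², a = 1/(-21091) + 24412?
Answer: 8261169673306594/338364030823 ≈ 24415.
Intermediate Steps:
a = 514873491/21091 (a = -1/21091 + 24412 = 514873491/21091 ≈ 24412.)
x = -48692281/16043053 (x = 753/23358 + 159²/(-8242) = 753*(1/23358) + 25281*(-1/8242) = 251/7786 - 25281/8242 = -48692281/16043053 ≈ -3.0351)
a - x = 514873491/21091 - 1*(-48692281/16043053) = 514873491/21091 + 48692281/16043053 = 8261169673306594/338364030823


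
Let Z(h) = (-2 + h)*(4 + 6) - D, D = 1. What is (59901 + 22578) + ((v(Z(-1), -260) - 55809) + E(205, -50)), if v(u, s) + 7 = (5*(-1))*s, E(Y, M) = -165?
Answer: 27798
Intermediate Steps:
Z(h) = -21 + 10*h (Z(h) = (-2 + h)*(4 + 6) - 1*1 = (-2 + h)*10 - 1 = (-20 + 10*h) - 1 = -21 + 10*h)
v(u, s) = -7 - 5*s (v(u, s) = -7 + (5*(-1))*s = -7 - 5*s)
(59901 + 22578) + ((v(Z(-1), -260) - 55809) + E(205, -50)) = (59901 + 22578) + (((-7 - 5*(-260)) - 55809) - 165) = 82479 + (((-7 + 1300) - 55809) - 165) = 82479 + ((1293 - 55809) - 165) = 82479 + (-54516 - 165) = 82479 - 54681 = 27798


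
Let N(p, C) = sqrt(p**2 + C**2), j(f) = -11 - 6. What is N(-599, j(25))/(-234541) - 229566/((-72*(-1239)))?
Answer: -38261/14868 - sqrt(359090)/234541 ≈ -2.5759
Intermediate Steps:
j(f) = -17
N(p, C) = sqrt(C**2 + p**2)
N(-599, j(25))/(-234541) - 229566/((-72*(-1239))) = sqrt((-17)**2 + (-599)**2)/(-234541) - 229566/((-72*(-1239))) = sqrt(289 + 358801)*(-1/234541) - 229566/89208 = sqrt(359090)*(-1/234541) - 229566*1/89208 = -sqrt(359090)/234541 - 38261/14868 = -38261/14868 - sqrt(359090)/234541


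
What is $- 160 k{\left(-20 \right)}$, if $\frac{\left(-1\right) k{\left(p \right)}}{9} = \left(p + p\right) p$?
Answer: $1152000$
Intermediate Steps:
$k{\left(p \right)} = - 18 p^{2}$ ($k{\left(p \right)} = - 9 \left(p + p\right) p = - 9 \cdot 2 p p = - 9 \cdot 2 p^{2} = - 18 p^{2}$)
$- 160 k{\left(-20 \right)} = - 160 \left(- 18 \left(-20\right)^{2}\right) = - 160 \left(\left(-18\right) 400\right) = \left(-160\right) \left(-7200\right) = 1152000$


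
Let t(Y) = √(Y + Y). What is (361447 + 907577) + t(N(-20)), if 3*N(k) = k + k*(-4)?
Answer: 1269024 + 2*√10 ≈ 1.2690e+6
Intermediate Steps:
N(k) = -k (N(k) = (k + k*(-4))/3 = (k - 4*k)/3 = (-3*k)/3 = -k)
t(Y) = √2*√Y (t(Y) = √(2*Y) = √2*√Y)
(361447 + 907577) + t(N(-20)) = (361447 + 907577) + √2*√(-1*(-20)) = 1269024 + √2*√20 = 1269024 + √2*(2*√5) = 1269024 + 2*√10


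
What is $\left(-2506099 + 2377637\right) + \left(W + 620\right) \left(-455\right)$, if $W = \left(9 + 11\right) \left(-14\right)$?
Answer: $-283162$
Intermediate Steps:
$W = -280$ ($W = 20 \left(-14\right) = -280$)
$\left(-2506099 + 2377637\right) + \left(W + 620\right) \left(-455\right) = \left(-2506099 + 2377637\right) + \left(-280 + 620\right) \left(-455\right) = -128462 + 340 \left(-455\right) = -128462 - 154700 = -283162$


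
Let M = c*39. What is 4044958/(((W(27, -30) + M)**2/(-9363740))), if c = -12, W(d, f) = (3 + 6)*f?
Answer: -9468983755730/136161 ≈ -6.9543e+7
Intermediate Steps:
W(d, f) = 9*f
M = -468 (M = -12*39 = -468)
4044958/(((W(27, -30) + M)**2/(-9363740))) = 4044958/(((9*(-30) - 468)**2/(-9363740))) = 4044958/(((-270 - 468)**2*(-1/9363740))) = 4044958/(((-738)**2*(-1/9363740))) = 4044958/((544644*(-1/9363740))) = 4044958/(-136161/2340935) = 4044958*(-2340935/136161) = -9468983755730/136161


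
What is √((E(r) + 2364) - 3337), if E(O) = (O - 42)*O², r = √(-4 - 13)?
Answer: √(-259 - 17*I*√17) ≈ 2.1584 - 16.238*I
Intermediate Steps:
r = I*√17 (r = √(-17) = I*√17 ≈ 4.1231*I)
E(O) = O²*(-42 + O) (E(O) = (-42 + O)*O² = O²*(-42 + O))
√((E(r) + 2364) - 3337) = √(((I*√17)²*(-42 + I*√17) + 2364) - 3337) = √((-17*(-42 + I*√17) + 2364) - 3337) = √(((714 - 17*I*√17) + 2364) - 3337) = √((3078 - 17*I*√17) - 3337) = √(-259 - 17*I*√17)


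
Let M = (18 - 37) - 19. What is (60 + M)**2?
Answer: 484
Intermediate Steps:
M = -38 (M = -19 - 19 = -38)
(60 + M)**2 = (60 - 38)**2 = 22**2 = 484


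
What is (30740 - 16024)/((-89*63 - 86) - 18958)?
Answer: -14716/24651 ≈ -0.59697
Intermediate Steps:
(30740 - 16024)/((-89*63 - 86) - 18958) = 14716/((-5607 - 86) - 18958) = 14716/(-5693 - 18958) = 14716/(-24651) = 14716*(-1/24651) = -14716/24651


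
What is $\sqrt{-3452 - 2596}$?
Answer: $12 i \sqrt{42} \approx 77.769 i$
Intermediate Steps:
$\sqrt{-3452 - 2596} = \sqrt{-6048} = 12 i \sqrt{42}$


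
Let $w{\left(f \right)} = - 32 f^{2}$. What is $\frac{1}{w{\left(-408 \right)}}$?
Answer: $- \frac{1}{5326848} \approx -1.8773 \cdot 10^{-7}$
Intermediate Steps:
$\frac{1}{w{\left(-408 \right)}} = \frac{1}{\left(-32\right) \left(-408\right)^{2}} = \frac{1}{\left(-32\right) 166464} = \frac{1}{-5326848} = - \frac{1}{5326848}$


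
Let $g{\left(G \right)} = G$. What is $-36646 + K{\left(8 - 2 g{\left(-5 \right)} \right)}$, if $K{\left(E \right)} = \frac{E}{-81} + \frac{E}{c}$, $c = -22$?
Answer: $- \frac{3628057}{99} \approx -36647.0$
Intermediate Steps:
$K{\left(E \right)} = - \frac{103 E}{1782}$ ($K{\left(E \right)} = \frac{E}{-81} + \frac{E}{-22} = E \left(- \frac{1}{81}\right) + E \left(- \frac{1}{22}\right) = - \frac{E}{81} - \frac{E}{22} = - \frac{103 E}{1782}$)
$-36646 + K{\left(8 - 2 g{\left(-5 \right)} \right)} = -36646 - \frac{103 \left(8 - -10\right)}{1782} = -36646 - \frac{103 \left(8 + 10\right)}{1782} = -36646 - \frac{103}{99} = - \frac{3628057}{99}$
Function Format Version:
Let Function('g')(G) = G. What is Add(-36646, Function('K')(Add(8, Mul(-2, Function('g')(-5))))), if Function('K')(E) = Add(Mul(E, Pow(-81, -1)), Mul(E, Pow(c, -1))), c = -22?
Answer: Rational(-3628057, 99) ≈ -36647.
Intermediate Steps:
Function('K')(E) = Mul(Rational(-103, 1782), E) (Function('K')(E) = Add(Mul(E, Pow(-81, -1)), Mul(E, Pow(-22, -1))) = Add(Mul(E, Rational(-1, 81)), Mul(E, Rational(-1, 22))) = Add(Mul(Rational(-1, 81), E), Mul(Rational(-1, 22), E)) = Mul(Rational(-103, 1782), E))
Add(-36646, Function('K')(Add(8, Mul(-2, Function('g')(-5))))) = Add(-36646, Mul(Rational(-103, 1782), Add(8, Mul(-2, -5)))) = Add(-36646, Mul(Rational(-103, 1782), Add(8, 10))) = Add(-36646, Mul(Rational(-103, 1782), 18)) = Add(-36646, Rational(-103, 99)) = Rational(-3628057, 99)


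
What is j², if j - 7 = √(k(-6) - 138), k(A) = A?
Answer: -95 + 168*I ≈ -95.0 + 168.0*I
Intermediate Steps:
j = 7 + 12*I (j = 7 + √(-6 - 138) = 7 + √(-144) = 7 + 12*I ≈ 7.0 + 12.0*I)
j² = (7 + 12*I)²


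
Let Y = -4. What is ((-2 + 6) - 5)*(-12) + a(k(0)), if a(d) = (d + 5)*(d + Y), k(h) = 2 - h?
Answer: -2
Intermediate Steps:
a(d) = (-4 + d)*(5 + d) (a(d) = (d + 5)*(d - 4) = (5 + d)*(-4 + d) = (-4 + d)*(5 + d))
((-2 + 6) - 5)*(-12) + a(k(0)) = ((-2 + 6) - 5)*(-12) + (-20 + (2 - 1*0) + (2 - 1*0)**2) = (4 - 5)*(-12) + (-20 + (2 + 0) + (2 + 0)**2) = -1*(-12) + (-20 + 2 + 2**2) = 12 + (-20 + 2 + 4) = 12 - 14 = -2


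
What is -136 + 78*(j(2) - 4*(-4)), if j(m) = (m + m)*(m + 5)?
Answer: 3296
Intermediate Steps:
j(m) = 2*m*(5 + m) (j(m) = (2*m)*(5 + m) = 2*m*(5 + m))
-136 + 78*(j(2) - 4*(-4)) = -136 + 78*(2*2*(5 + 2) - 4*(-4)) = -136 + 78*(2*2*7 + 16) = -136 + 78*(28 + 16) = -136 + 78*44 = -136 + 3432 = 3296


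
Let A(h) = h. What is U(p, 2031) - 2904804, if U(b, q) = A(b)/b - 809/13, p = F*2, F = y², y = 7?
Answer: -37763248/13 ≈ -2.9049e+6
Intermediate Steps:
F = 49 (F = 7² = 49)
p = 98 (p = 49*2 = 98)
U(b, q) = -796/13 (U(b, q) = b/b - 809/13 = 1 - 809*1/13 = 1 - 809/13 = -796/13)
U(p, 2031) - 2904804 = -796/13 - 2904804 = -37763248/13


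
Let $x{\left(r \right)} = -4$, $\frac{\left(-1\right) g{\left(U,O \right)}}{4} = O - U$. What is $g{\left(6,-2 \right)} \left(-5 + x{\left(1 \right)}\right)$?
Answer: $-288$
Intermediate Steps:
$g{\left(U,O \right)} = - 4 O + 4 U$ ($g{\left(U,O \right)} = - 4 \left(O - U\right) = - 4 O + 4 U$)
$g{\left(6,-2 \right)} \left(-5 + x{\left(1 \right)}\right) = \left(\left(-4\right) \left(-2\right) + 4 \cdot 6\right) \left(-5 - 4\right) = \left(8 + 24\right) \left(-9\right) = 32 \left(-9\right) = -288$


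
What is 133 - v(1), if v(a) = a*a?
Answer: 132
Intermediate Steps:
v(a) = a²
133 - v(1) = 133 - 1*1² = 133 - 1*1 = 133 - 1 = 132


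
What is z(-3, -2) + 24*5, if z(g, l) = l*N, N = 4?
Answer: 112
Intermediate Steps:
z(g, l) = 4*l (z(g, l) = l*4 = 4*l)
z(-3, -2) + 24*5 = 4*(-2) + 24*5 = -8 + 120 = 112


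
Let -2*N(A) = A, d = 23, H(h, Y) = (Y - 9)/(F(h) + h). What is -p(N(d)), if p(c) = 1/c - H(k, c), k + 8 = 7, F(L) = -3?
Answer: 959/184 ≈ 5.2120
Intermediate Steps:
k = -1 (k = -8 + 7 = -1)
H(h, Y) = (-9 + Y)/(-3 + h) (H(h, Y) = (Y - 9)/(-3 + h) = (-9 + Y)/(-3 + h))
N(A) = -A/2
p(c) = -9/4 + 1/c + c/4 (p(c) = 1/c - (-9 + c)/(-3 - 1) = 1/c - (-9 + c)/(-4) = 1/c - (-1)*(-9 + c)/4 = 1/c - (9/4 - c/4) = 1/c + (-9/4 + c/4) = -9/4 + 1/c + c/4)
-p(N(d)) = -(4 + (-½*23)*(-9 - ½*23))/(4*((-½*23))) = -(4 - 23*(-9 - 23/2)/2)/(4*(-23/2)) = -(-2)*(4 - 23/2*(-41/2))/(4*23) = -(-2)*(4 + 943/4)/(4*23) = -(-2)*959/(4*23*4) = -1*(-959/184) = 959/184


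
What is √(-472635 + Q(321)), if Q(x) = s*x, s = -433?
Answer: 2*I*√152907 ≈ 782.07*I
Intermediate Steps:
Q(x) = -433*x
√(-472635 + Q(321)) = √(-472635 - 433*321) = √(-472635 - 138993) = √(-611628) = 2*I*√152907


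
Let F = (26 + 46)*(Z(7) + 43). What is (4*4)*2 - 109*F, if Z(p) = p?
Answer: -392368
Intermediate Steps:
F = 3600 (F = (26 + 46)*(7 + 43) = 72*50 = 3600)
(4*4)*2 - 109*F = (4*4)*2 - 109*3600 = 16*2 - 392400 = 32 - 392400 = -392368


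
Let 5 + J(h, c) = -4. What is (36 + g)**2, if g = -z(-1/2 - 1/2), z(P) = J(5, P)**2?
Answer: 2025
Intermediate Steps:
J(h, c) = -9 (J(h, c) = -5 - 4 = -9)
z(P) = 81 (z(P) = (-9)**2 = 81)
g = -81 (g = -1*81 = -81)
(36 + g)**2 = (36 - 81)**2 = (-45)**2 = 2025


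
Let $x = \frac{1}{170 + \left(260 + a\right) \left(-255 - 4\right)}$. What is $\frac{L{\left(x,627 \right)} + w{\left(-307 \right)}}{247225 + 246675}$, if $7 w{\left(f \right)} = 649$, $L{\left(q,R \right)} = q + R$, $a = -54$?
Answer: $\frac{53588197}{36774608640} \approx 0.0014572$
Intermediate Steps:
$x = - \frac{1}{53184}$ ($x = \frac{1}{170 + \left(260 - 54\right) \left(-255 - 4\right)} = \frac{1}{170 + 206 \left(-259\right)} = \frac{1}{170 - 53354} = \frac{1}{-53184} = - \frac{1}{53184} \approx -1.8803 \cdot 10^{-5}$)
$L{\left(q,R \right)} = R + q$
$w{\left(f \right)} = \frac{649}{7}$ ($w{\left(f \right)} = \frac{1}{7} \cdot 649 = \frac{649}{7}$)
$\frac{L{\left(x,627 \right)} + w{\left(-307 \right)}}{247225 + 246675} = \frac{\left(627 - \frac{1}{53184}\right) + \frac{649}{7}}{247225 + 246675} = \frac{\frac{33346367}{53184} + \frac{649}{7}}{493900} = \frac{267940985}{372288} \cdot \frac{1}{493900} = \frac{53588197}{36774608640}$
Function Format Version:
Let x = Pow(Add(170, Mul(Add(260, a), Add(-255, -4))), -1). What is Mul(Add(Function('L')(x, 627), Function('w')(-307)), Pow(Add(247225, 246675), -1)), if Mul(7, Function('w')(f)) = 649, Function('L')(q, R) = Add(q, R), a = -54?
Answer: Rational(53588197, 36774608640) ≈ 0.0014572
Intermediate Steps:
x = Rational(-1, 53184) (x = Pow(Add(170, Mul(Add(260, -54), Add(-255, -4))), -1) = Pow(Add(170, Mul(206, -259)), -1) = Pow(Add(170, -53354), -1) = Pow(-53184, -1) = Rational(-1, 53184) ≈ -1.8803e-5)
Function('L')(q, R) = Add(R, q)
Function('w')(f) = Rational(649, 7) (Function('w')(f) = Mul(Rational(1, 7), 649) = Rational(649, 7))
Mul(Add(Function('L')(x, 627), Function('w')(-307)), Pow(Add(247225, 246675), -1)) = Mul(Add(Add(627, Rational(-1, 53184)), Rational(649, 7)), Pow(Add(247225, 246675), -1)) = Mul(Add(Rational(33346367, 53184), Rational(649, 7)), Pow(493900, -1)) = Mul(Rational(267940985, 372288), Rational(1, 493900)) = Rational(53588197, 36774608640)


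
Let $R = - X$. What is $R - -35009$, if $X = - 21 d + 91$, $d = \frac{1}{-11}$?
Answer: $\frac{384077}{11} \approx 34916.0$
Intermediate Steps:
$d = - \frac{1}{11} \approx -0.090909$
$X = \frac{1022}{11}$ ($X = \left(-21\right) \left(- \frac{1}{11}\right) + 91 = \frac{21}{11} + 91 = \frac{1022}{11} \approx 92.909$)
$R = - \frac{1022}{11}$ ($R = \left(-1\right) \frac{1022}{11} = - \frac{1022}{11} \approx -92.909$)
$R - -35009 = - \frac{1022}{11} - -35009 = - \frac{1022}{11} + 35009 = \frac{384077}{11}$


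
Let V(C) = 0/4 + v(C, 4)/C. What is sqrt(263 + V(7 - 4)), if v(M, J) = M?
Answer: 2*sqrt(66) ≈ 16.248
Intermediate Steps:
V(C) = 1 (V(C) = 0/4 + C/C = 0*(1/4) + 1 = 0 + 1 = 1)
sqrt(263 + V(7 - 4)) = sqrt(263 + 1) = sqrt(264) = 2*sqrt(66)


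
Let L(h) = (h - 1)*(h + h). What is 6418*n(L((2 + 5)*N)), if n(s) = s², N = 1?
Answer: 45285408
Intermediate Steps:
L(h) = 2*h*(-1 + h) (L(h) = (-1 + h)*(2*h) = 2*h*(-1 + h))
6418*n(L((2 + 5)*N)) = 6418*(2*((2 + 5)*1)*(-1 + (2 + 5)*1))² = 6418*(2*(7*1)*(-1 + 7*1))² = 6418*(2*7*(-1 + 7))² = 6418*(2*7*6)² = 6418*84² = 6418*7056 = 45285408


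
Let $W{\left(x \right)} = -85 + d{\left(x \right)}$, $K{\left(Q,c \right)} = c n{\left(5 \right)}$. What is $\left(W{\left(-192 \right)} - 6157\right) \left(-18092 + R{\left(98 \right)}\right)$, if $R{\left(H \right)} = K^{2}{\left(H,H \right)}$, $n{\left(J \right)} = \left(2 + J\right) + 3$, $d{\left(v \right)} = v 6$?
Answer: $-6967425352$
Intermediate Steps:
$d{\left(v \right)} = 6 v$
$n{\left(J \right)} = 5 + J$
$K{\left(Q,c \right)} = 10 c$ ($K{\left(Q,c \right)} = c \left(5 + 5\right) = c 10 = 10 c$)
$R{\left(H \right)} = 100 H^{2}$ ($R{\left(H \right)} = \left(10 H\right)^{2} = 100 H^{2}$)
$W{\left(x \right)} = -85 + 6 x$
$\left(W{\left(-192 \right)} - 6157\right) \left(-18092 + R{\left(98 \right)}\right) = \left(\left(-85 + 6 \left(-192\right)\right) - 6157\right) \left(-18092 + 100 \cdot 98^{2}\right) = \left(\left(-85 - 1152\right) - 6157\right) \left(-18092 + 100 \cdot 9604\right) = \left(-1237 - 6157\right) \left(-18092 + 960400\right) = \left(-7394\right) 942308 = -6967425352$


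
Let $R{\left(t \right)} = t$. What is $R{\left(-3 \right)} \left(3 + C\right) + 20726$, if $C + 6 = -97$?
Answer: $21026$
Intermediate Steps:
$C = -103$ ($C = -6 - 97 = -103$)
$R{\left(-3 \right)} \left(3 + C\right) + 20726 = - 3 \left(3 - 103\right) + 20726 = \left(-3\right) \left(-100\right) + 20726 = 300 + 20726 = 21026$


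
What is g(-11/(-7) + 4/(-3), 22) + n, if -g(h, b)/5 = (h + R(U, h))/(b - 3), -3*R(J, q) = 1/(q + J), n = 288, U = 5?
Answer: 2527661/8778 ≈ 287.95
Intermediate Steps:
R(J, q) = -1/(3*(J + q)) (R(J, q) = -1/(3*(q + J)) = -1/(3*(J + q)))
g(h, b) = -5*(h - 1/(15 + 3*h))/(-3 + b) (g(h, b) = -5*(h - 1/(3*5 + 3*h))/(b - 3) = -5*(h - 1/(15 + 3*h))/(-3 + b))
g(-11/(-7) + 4/(-3), 22) + n = 5*(1 - 3*(-11/(-7) + 4/(-3))*(5 + (-11/(-7) + 4/(-3))))/(3*(-3 + 22)*(5 + (-11/(-7) + 4/(-3)))) + 288 = (5/3)*(1 - 3*(-11*(-⅐) + 4*(-⅓))*(5 + (-11*(-⅐) + 4*(-⅓))))/(19*(5 + (-11*(-⅐) + 4*(-⅓)))) + 288 = (5/3)*(1/19)*(1 - 3*(11/7 - 4/3)*(5 + (11/7 - 4/3)))/(5 + (11/7 - 4/3)) + 288 = (5/3)*(1/19)*(1 - 3*5/21*(5 + 5/21))/(5 + 5/21) + 288 = (5/3)*(1/19)*(1 - 3*5/21*110/21)/(110/21) + 288 = (5/3)*(1/19)*(21/110)*(1 - 550/147) + 288 = (5/3)*(1/19)*(21/110)*(-403/147) + 288 = -403/8778 + 288 = 2527661/8778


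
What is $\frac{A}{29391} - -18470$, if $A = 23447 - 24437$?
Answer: $\frac{180950260}{9797} \approx 18470.0$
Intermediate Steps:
$A = -990$
$\frac{A}{29391} - -18470 = - \frac{990}{29391} - -18470 = \left(-990\right) \frac{1}{29391} + 18470 = - \frac{330}{9797} + 18470 = \frac{180950260}{9797}$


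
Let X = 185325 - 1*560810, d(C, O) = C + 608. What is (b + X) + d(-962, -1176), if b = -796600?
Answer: -1172439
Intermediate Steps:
d(C, O) = 608 + C
X = -375485 (X = 185325 - 560810 = -375485)
(b + X) + d(-962, -1176) = (-796600 - 375485) + (608 - 962) = -1172085 - 354 = -1172439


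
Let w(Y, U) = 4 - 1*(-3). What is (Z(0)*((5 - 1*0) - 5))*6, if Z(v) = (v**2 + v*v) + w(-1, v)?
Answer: 0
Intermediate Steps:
w(Y, U) = 7 (w(Y, U) = 4 + 3 = 7)
Z(v) = 7 + 2*v**2 (Z(v) = (v**2 + v*v) + 7 = (v**2 + v**2) + 7 = 2*v**2 + 7 = 7 + 2*v**2)
(Z(0)*((5 - 1*0) - 5))*6 = ((7 + 2*0**2)*((5 - 1*0) - 5))*6 = ((7 + 2*0)*((5 + 0) - 5))*6 = ((7 + 0)*(5 - 5))*6 = (7*0)*6 = 0*6 = 0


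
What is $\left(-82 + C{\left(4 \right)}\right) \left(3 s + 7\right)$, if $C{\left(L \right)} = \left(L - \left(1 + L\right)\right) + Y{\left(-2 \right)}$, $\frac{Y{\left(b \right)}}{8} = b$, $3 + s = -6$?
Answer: $1980$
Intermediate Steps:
$s = -9$ ($s = -3 - 6 = -9$)
$Y{\left(b \right)} = 8 b$
$C{\left(L \right)} = -17$ ($C{\left(L \right)} = \left(L - \left(1 + L\right)\right) + 8 \left(-2\right) = -1 - 16 = -17$)
$\left(-82 + C{\left(4 \right)}\right) \left(3 s + 7\right) = \left(-82 - 17\right) \left(3 \left(-9\right) + 7\right) = - 99 \left(-27 + 7\right) = \left(-99\right) \left(-20\right) = 1980$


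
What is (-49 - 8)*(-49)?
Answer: 2793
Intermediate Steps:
(-49 - 8)*(-49) = -57*(-49) = 2793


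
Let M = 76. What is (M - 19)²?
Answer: 3249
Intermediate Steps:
(M - 19)² = (76 - 19)² = 57² = 3249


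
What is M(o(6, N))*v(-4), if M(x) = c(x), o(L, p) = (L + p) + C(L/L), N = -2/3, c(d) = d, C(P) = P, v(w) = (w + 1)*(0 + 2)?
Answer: -38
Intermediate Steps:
v(w) = 2 + 2*w (v(w) = (1 + w)*2 = 2 + 2*w)
N = -2/3 (N = -2*1/3 = -2/3 ≈ -0.66667)
o(L, p) = 1 + L + p (o(L, p) = (L + p) + L/L = (L + p) + 1 = 1 + L + p)
M(x) = x
M(o(6, N))*v(-4) = (1 + 6 - 2/3)*(2 + 2*(-4)) = 19*(2 - 8)/3 = (19/3)*(-6) = -38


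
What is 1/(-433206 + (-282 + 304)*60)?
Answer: -1/431886 ≈ -2.3154e-6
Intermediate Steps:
1/(-433206 + (-282 + 304)*60) = 1/(-433206 + 22*60) = 1/(-433206 + 1320) = 1/(-431886) = -1/431886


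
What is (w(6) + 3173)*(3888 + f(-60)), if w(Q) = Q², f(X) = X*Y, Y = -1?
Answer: 12669132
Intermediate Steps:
f(X) = -X (f(X) = X*(-1) = -X)
(w(6) + 3173)*(3888 + f(-60)) = (6² + 3173)*(3888 - 1*(-60)) = (36 + 3173)*(3888 + 60) = 3209*3948 = 12669132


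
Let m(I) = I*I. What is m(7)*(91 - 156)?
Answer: -3185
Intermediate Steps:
m(I) = I²
m(7)*(91 - 156) = 7²*(91 - 156) = 49*(-65) = -3185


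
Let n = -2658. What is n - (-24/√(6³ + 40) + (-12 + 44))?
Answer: -5377/2 ≈ -2688.5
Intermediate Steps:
n - (-24/√(6³ + 40) + (-12 + 44)) = -2658 - (-24/√(6³ + 40) + (-12 + 44)) = -2658 - (-24/√(216 + 40) + 32) = -2658 - (-24/(√256) + 32) = -2658 - (-24/16 + 32) = -2658 - (-24*1/16 + 32) = -2658 - (-3/2 + 32) = -2658 - 1*61/2 = -2658 - 61/2 = -5377/2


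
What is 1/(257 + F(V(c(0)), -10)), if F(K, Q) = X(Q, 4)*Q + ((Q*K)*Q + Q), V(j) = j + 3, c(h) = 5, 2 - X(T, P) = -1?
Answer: 1/1017 ≈ 0.00098328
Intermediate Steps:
X(T, P) = 3 (X(T, P) = 2 - 1*(-1) = 2 + 1 = 3)
V(j) = 3 + j
F(K, Q) = 4*Q + K*Q**2 (F(K, Q) = 3*Q + ((Q*K)*Q + Q) = 3*Q + ((K*Q)*Q + Q) = 3*Q + (K*Q**2 + Q) = 3*Q + (Q + K*Q**2) = 4*Q + K*Q**2)
1/(257 + F(V(c(0)), -10)) = 1/(257 - 10*(4 + (3 + 5)*(-10))) = 1/(257 - 10*(4 + 8*(-10))) = 1/(257 - 10*(4 - 80)) = 1/(257 - 10*(-76)) = 1/(257 + 760) = 1/1017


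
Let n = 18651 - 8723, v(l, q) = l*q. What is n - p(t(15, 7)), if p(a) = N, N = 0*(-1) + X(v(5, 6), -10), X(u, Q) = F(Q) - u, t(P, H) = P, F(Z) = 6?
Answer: 9952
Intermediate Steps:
X(u, Q) = 6 - u
n = 9928
N = -24 (N = 0*(-1) + (6 - 5*6) = 0 + (6 - 1*30) = 0 + (6 - 30) = 0 - 24 = -24)
p(a) = -24
n - p(t(15, 7)) = 9928 - 1*(-24) = 9928 + 24 = 9952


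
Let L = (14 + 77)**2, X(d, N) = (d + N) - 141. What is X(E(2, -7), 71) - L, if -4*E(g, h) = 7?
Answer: -33411/4 ≈ -8352.8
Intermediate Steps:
E(g, h) = -7/4 (E(g, h) = -1/4*7 = -7/4)
X(d, N) = -141 + N + d (X(d, N) = (N + d) - 141 = -141 + N + d)
L = 8281 (L = 91**2 = 8281)
X(E(2, -7), 71) - L = (-141 + 71 - 7/4) - 1*8281 = -287/4 - 8281 = -33411/4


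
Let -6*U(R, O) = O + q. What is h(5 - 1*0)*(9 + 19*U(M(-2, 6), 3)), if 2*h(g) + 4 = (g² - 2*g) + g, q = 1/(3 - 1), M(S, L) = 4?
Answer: -50/3 ≈ -16.667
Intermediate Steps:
q = ½ (q = 1/2 = ½ ≈ 0.50000)
U(R, O) = -1/12 - O/6 (U(R, O) = -(O + ½)/6 = -(½ + O)/6 = -1/12 - O/6)
h(g) = -2 + g²/2 - g/2 (h(g) = -2 + ((g² - 2*g) + g)/2 = -2 + (g² - g)/2 = -2 + (g²/2 - g/2) = -2 + g²/2 - g/2)
h(5 - 1*0)*(9 + 19*U(M(-2, 6), 3)) = (-2 + (5 - 1*0)²/2 - (5 - 1*0)/2)*(9 + 19*(-1/12 - ⅙*3)) = (-2 + (5 + 0)²/2 - (5 + 0)/2)*(9 + 19*(-1/12 - ½)) = (-2 + (½)*5² - ½*5)*(9 + 19*(-7/12)) = (-2 + (½)*25 - 5/2)*(9 - 133/12) = (-2 + 25/2 - 5/2)*(-25/12) = 8*(-25/12) = -50/3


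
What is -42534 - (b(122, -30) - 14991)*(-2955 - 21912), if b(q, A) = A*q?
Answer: -463836951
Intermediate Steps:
-42534 - (b(122, -30) - 14991)*(-2955 - 21912) = -42534 - (-30*122 - 14991)*(-2955 - 21912) = -42534 - (-3660 - 14991)*(-24867) = -42534 - (-18651)*(-24867) = -42534 - 1*463794417 = -42534 - 463794417 = -463836951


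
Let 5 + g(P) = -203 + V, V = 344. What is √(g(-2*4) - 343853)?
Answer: I*√343717 ≈ 586.27*I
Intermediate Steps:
g(P) = 136 (g(P) = -5 + (-203 + 344) = -5 + 141 = 136)
√(g(-2*4) - 343853) = √(136 - 343853) = √(-343717) = I*√343717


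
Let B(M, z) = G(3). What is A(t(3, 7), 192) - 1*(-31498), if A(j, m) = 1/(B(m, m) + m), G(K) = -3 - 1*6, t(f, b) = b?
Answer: 5764135/183 ≈ 31498.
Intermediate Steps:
G(K) = -9 (G(K) = -3 - 6 = -9)
B(M, z) = -9
A(j, m) = 1/(-9 + m)
A(t(3, 7), 192) - 1*(-31498) = 1/(-9 + 192) - 1*(-31498) = 1/183 + 31498 = 5764135/183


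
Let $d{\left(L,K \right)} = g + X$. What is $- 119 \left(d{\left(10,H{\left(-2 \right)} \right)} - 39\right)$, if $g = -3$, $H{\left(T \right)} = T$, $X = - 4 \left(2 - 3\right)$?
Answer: $4522$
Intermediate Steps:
$X = 4$ ($X = \left(-4\right) \left(-1\right) = 4$)
$d{\left(L,K \right)} = 1$ ($d{\left(L,K \right)} = -3 + 4 = 1$)
$- 119 \left(d{\left(10,H{\left(-2 \right)} \right)} - 39\right) = - 119 \left(1 - 39\right) = \left(-119\right) \left(-38\right) = 4522$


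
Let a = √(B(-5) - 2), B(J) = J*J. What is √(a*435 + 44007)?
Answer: √(44007 + 435*√23) ≈ 214.69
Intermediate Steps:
B(J) = J²
a = √23 (a = √((-5)² - 2) = √(25 - 2) = √23 ≈ 4.7958)
√(a*435 + 44007) = √(√23*435 + 44007) = √(435*√23 + 44007) = √(44007 + 435*√23)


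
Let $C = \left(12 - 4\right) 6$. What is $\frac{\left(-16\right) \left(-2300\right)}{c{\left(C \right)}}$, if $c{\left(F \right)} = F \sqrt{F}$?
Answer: $\frac{575 \sqrt{3}}{9} \approx 110.66$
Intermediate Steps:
$C = 48$ ($C = 8 \cdot 6 = 48$)
$c{\left(F \right)} = F^{\frac{3}{2}}$
$\frac{\left(-16\right) \left(-2300\right)}{c{\left(C \right)}} = \frac{\left(-16\right) \left(-2300\right)}{48^{\frac{3}{2}}} = \frac{36800}{192 \sqrt{3}} = 36800 \frac{\sqrt{3}}{576} = \frac{575 \sqrt{3}}{9}$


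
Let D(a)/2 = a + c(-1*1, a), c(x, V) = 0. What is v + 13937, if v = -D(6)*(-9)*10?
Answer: 15017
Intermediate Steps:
D(a) = 2*a (D(a) = 2*(a + 0) = 2*a)
v = 1080 (v = -(2*6)*(-9)*10 = -12*(-9)*10 = -(-108)*10 = -1*(-1080) = 1080)
v + 13937 = 1080 + 13937 = 15017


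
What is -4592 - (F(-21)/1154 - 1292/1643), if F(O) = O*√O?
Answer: -7543364/1643 + 21*I*√21/1154 ≈ -4591.2 + 0.083392*I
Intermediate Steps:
F(O) = O^(3/2)
-4592 - (F(-21)/1154 - 1292/1643) = -4592 - ((-21)^(3/2)/1154 - 1292/1643) = -4592 - (-21*I*√21*(1/1154) - 1292*1/1643) = -4592 - (-21*I*√21/1154 - 1292/1643) = -4592 - (-1292/1643 - 21*I*√21/1154) = -4592 + (1292/1643 + 21*I*√21/1154) = -7543364/1643 + 21*I*√21/1154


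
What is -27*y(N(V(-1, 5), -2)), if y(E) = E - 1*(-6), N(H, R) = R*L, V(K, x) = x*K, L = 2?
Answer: -54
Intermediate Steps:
V(K, x) = K*x
N(H, R) = 2*R (N(H, R) = R*2 = 2*R)
y(E) = 6 + E (y(E) = E + 6 = 6 + E)
-27*y(N(V(-1, 5), -2)) = -27*(6 + 2*(-2)) = -27*(6 - 4) = -27*2 = -54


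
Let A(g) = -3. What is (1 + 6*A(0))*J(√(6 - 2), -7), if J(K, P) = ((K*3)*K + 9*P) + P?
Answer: 986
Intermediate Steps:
J(K, P) = 3*K² + 10*P (J(K, P) = ((3*K)*K + 9*P) + P = (3*K² + 9*P) + P = 3*K² + 10*P)
(1 + 6*A(0))*J(√(6 - 2), -7) = (1 + 6*(-3))*(3*(√(6 - 2))² + 10*(-7)) = (1 - 18)*(3*(√4)² - 70) = -17*(3*2² - 70) = -17*(3*4 - 70) = -17*(12 - 70) = -17*(-58) = 986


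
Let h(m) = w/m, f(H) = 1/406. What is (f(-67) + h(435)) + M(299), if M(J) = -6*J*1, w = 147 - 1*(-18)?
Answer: -728209/406 ≈ -1793.6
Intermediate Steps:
w = 165 (w = 147 + 18 = 165)
M(J) = -6*J
f(H) = 1/406
h(m) = 165/m
(f(-67) + h(435)) + M(299) = (1/406 + 165/435) - 6*299 = (1/406 + 165*(1/435)) - 1794 = (1/406 + 11/29) - 1794 = 155/406 - 1794 = -728209/406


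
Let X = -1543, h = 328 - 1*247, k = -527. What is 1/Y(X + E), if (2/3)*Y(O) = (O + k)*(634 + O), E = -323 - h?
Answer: 1/4872543 ≈ 2.0523e-7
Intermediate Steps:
h = 81 (h = 328 - 247 = 81)
E = -404 (E = -323 - 1*81 = -323 - 81 = -404)
Y(O) = 3*(-527 + O)*(634 + O)/2 (Y(O) = 3*((O - 527)*(634 + O))/2 = 3*((-527 + O)*(634 + O))/2 = 3*(-527 + O)*(634 + O)/2)
1/Y(X + E) = 1/(-501177 + 3*(-1543 - 404)²/2 + 321*(-1543 - 404)/2) = 1/(-501177 + (3/2)*(-1947)² + (321/2)*(-1947)) = 1/(-501177 + (3/2)*3790809 - 624987/2) = 1/(-501177 + 11372427/2 - 624987/2) = 1/4872543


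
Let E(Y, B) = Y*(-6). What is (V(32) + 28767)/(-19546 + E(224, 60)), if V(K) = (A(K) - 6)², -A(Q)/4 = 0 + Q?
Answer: -46723/20890 ≈ -2.2366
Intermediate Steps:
E(Y, B) = -6*Y
A(Q) = -4*Q (A(Q) = -4*(0 + Q) = -4*Q)
V(K) = (-6 - 4*K)² (V(K) = (-4*K - 6)² = (-6 - 4*K)²)
(V(32) + 28767)/(-19546 + E(224, 60)) = (4*(3 + 2*32)² + 28767)/(-19546 - 6*224) = (4*(3 + 64)² + 28767)/(-19546 - 1344) = (4*67² + 28767)/(-20890) = (4*4489 + 28767)*(-1/20890) = (17956 + 28767)*(-1/20890) = 46723*(-1/20890) = -46723/20890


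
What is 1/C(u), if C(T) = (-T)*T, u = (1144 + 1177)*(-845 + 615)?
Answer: -1/284974468900 ≈ -3.5091e-12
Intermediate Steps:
u = -533830 (u = 2321*(-230) = -533830)
C(T) = -T**2
1/C(u) = 1/(-1*(-533830)**2) = 1/(-1*284974468900) = 1/(-284974468900) = -1/284974468900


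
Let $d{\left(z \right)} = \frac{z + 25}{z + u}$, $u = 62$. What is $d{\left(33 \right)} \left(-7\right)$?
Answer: $- \frac{406}{95} \approx -4.2737$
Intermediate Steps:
$d{\left(z \right)} = \frac{25 + z}{62 + z}$ ($d{\left(z \right)} = \frac{z + 25}{z + 62} = \frac{25 + z}{62 + z}$)
$d{\left(33 \right)} \left(-7\right) = \frac{25 + 33}{62 + 33} \left(-7\right) = \frac{1}{95} \cdot 58 \left(-7\right) = \frac{58}{95} \left(-7\right) = - \frac{406}{95}$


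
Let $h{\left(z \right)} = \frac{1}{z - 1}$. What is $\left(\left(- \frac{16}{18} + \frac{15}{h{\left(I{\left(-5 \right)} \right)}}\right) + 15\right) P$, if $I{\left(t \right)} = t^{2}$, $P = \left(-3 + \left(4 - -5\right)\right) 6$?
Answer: $13468$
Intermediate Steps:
$P = 36$ ($P = \left(-3 + \left(4 + 5\right)\right) 6 = \left(-3 + 9\right) 6 = 6 \cdot 6 = 36$)
$h{\left(z \right)} = \frac{1}{-1 + z}$
$\left(\left(- \frac{16}{18} + \frac{15}{h{\left(I{\left(-5 \right)} \right)}}\right) + 15\right) P = \left(\left(- \frac{16}{18} + \frac{15}{\frac{1}{-1 + \left(-5\right)^{2}}}\right) + 15\right) 36 = \left(\left(\left(-16\right) \frac{1}{18} + \frac{15}{\frac{1}{-1 + 25}}\right) + 15\right) 36 = \left(\left(- \frac{8}{9} + \frac{15}{\frac{1}{24}}\right) + 15\right) 36 = \left(\left(- \frac{8}{9} + 15 \frac{1}{\frac{1}{24}}\right) + 15\right) 36 = \left(\left(- \frac{8}{9} + 15 \cdot 24\right) + 15\right) 36 = \left(\left(- \frac{8}{9} + 360\right) + 15\right) 36 = \left(\frac{3232}{9} + 15\right) 36 = \frac{3367}{9} \cdot 36 = 13468$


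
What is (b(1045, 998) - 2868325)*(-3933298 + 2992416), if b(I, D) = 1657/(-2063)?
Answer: 5567533872188424/2063 ≈ 2.6988e+12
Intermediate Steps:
b(I, D) = -1657/2063 (b(I, D) = 1657*(-1/2063) = -1657/2063)
(b(1045, 998) - 2868325)*(-3933298 + 2992416) = (-1657/2063 - 2868325)*(-3933298 + 2992416) = -5917356132/2063*(-940882) = 5567533872188424/2063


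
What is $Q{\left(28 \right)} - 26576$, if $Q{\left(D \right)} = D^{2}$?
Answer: $-25792$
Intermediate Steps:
$Q{\left(28 \right)} - 26576 = 28^{2} - 26576 = 784 - 26576 = -25792$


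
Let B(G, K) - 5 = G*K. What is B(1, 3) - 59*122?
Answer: -7190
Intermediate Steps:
B(G, K) = 5 + G*K
B(1, 3) - 59*122 = (5 + 1*3) - 59*122 = (5 + 3) - 7198 = 8 - 7198 = -7190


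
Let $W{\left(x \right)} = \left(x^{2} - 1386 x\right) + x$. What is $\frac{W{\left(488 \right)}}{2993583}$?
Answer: $- \frac{145912}{997861} \approx -0.14622$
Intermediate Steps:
$W{\left(x \right)} = x^{2} - 1385 x$
$\frac{W{\left(488 \right)}}{2993583} = \frac{488 \left(-1385 + 488\right)}{2993583} = 488 \left(-897\right) \frac{1}{2993583} = \left(-437736\right) \frac{1}{2993583} = - \frac{145912}{997861}$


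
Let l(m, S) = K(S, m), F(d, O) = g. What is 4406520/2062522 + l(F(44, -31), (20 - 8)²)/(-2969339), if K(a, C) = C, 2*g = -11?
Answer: 13084463034151/6124327012958 ≈ 2.1365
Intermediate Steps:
g = -11/2 (g = (½)*(-11) = -11/2 ≈ -5.5000)
F(d, O) = -11/2
l(m, S) = m
4406520/2062522 + l(F(44, -31), (20 - 8)²)/(-2969339) = 4406520/2062522 - 11/2/(-2969339) = 4406520*(1/2062522) - 11/2*(-1/2969339) = 2203260/1031261 + 11/5938678 = 13084463034151/6124327012958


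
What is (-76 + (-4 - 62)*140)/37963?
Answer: -9316/37963 ≈ -0.24540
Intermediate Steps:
(-76 + (-4 - 62)*140)/37963 = (-76 - 66*140)*(1/37963) = (-76 - 9240)*(1/37963) = -9316*1/37963 = -9316/37963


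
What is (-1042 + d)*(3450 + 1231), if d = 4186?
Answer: 14717064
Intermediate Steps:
(-1042 + d)*(3450 + 1231) = (-1042 + 4186)*(3450 + 1231) = 3144*4681 = 14717064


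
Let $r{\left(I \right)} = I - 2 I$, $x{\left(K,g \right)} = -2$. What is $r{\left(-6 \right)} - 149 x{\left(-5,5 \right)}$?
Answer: $304$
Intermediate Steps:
$r{\left(I \right)} = - I$
$r{\left(-6 \right)} - 149 x{\left(-5,5 \right)} = \left(-1\right) \left(-6\right) - -298 = 6 + 298 = 304$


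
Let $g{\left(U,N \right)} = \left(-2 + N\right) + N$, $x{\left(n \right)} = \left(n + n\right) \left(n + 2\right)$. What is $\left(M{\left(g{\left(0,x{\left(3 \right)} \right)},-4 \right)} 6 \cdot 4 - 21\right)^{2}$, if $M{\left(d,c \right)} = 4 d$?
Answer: $30769209$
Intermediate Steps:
$x{\left(n \right)} = 2 n \left(2 + n\right)$
$g{\left(U,N \right)} = -2 + 2 N$
$\left(M{\left(g{\left(0,x{\left(3 \right)} \right)},-4 \right)} 6 \cdot 4 - 21\right)^{2} = \left(4 \left(-2 + 2 \cdot 2 \cdot 3 \left(2 + 3\right)\right) 6 \cdot 4 - 21\right)^{2} = \left(4 \left(-2 + 2 \cdot 2 \cdot 3 \cdot 5\right) 6 \cdot 4 - 21\right)^{2} = \left(4 \left(-2 + 2 \cdot 30\right) 6 \cdot 4 - 21\right)^{2} = \left(4 \left(-2 + 60\right) 6 \cdot 4 - 21\right)^{2} = \left(4 \cdot 58 \cdot 6 \cdot 4 - 21\right)^{2} = \left(232 \cdot 6 \cdot 4 - 21\right)^{2} = \left(1392 \cdot 4 - 21\right)^{2} = \left(5568 - 21\right)^{2} = 5547^{2} = 30769209$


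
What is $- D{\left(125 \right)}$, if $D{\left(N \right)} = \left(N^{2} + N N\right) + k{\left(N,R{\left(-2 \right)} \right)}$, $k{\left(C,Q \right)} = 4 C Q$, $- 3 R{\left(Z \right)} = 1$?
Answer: $- \frac{93250}{3} \approx -31083.0$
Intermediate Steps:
$R{\left(Z \right)} = - \frac{1}{3}$ ($R{\left(Z \right)} = \left(- \frac{1}{3}\right) 1 = - \frac{1}{3}$)
$k{\left(C,Q \right)} = 4 C Q$
$D{\left(N \right)} = 2 N^{2} - \frac{4 N}{3}$ ($D{\left(N \right)} = \left(N^{2} + N N\right) + 4 N \left(- \frac{1}{3}\right) = \left(N^{2} + N^{2}\right) - \frac{4 N}{3} = 2 N^{2} - \frac{4 N}{3}$)
$- D{\left(125 \right)} = - \frac{2 \cdot 125 \left(-2 + 3 \cdot 125\right)}{3} = - \frac{2 \cdot 125 \left(-2 + 375\right)}{3} = - \frac{2 \cdot 125 \cdot 373}{3} = \left(-1\right) \frac{93250}{3} = - \frac{93250}{3}$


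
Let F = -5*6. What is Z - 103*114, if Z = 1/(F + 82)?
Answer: -610583/52 ≈ -11742.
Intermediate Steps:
F = -30
Z = 1/52 (Z = 1/(-30 + 82) = 1/52 ≈ 0.019231)
Z - 103*114 = 1/52 - 103*114 = 1/52 - 11742 = -610583/52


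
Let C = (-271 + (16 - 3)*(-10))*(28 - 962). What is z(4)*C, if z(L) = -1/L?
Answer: -187267/2 ≈ -93634.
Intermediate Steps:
C = 374534 (C = (-271 + 13*(-10))*(-934) = (-271 - 130)*(-934) = -401*(-934) = 374534)
z(4)*C = -1/4*374534 = -1*¼*374534 = -¼*374534 = -187267/2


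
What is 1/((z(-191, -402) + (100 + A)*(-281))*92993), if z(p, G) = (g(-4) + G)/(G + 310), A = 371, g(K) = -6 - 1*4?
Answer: -23/283067902210 ≈ -8.1253e-11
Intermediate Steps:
g(K) = -10 (g(K) = -6 - 4 = -10)
z(p, G) = (-10 + G)/(310 + G) (z(p, G) = (-10 + G)/(G + 310) = (-10 + G)/(310 + G))
1/((z(-191, -402) + (100 + A)*(-281))*92993) = 1/(((-10 - 402)/(310 - 402) + (100 + 371)*(-281))*92993) = (1/92993)/(-412/(-92) + 471*(-281)) = (1/92993)/(-1/92*(-412) - 132351) = (1/92993)/(103/23 - 132351) = (1/92993)/(-3043970/23) = -23/3043970*1/92993 = -23/283067902210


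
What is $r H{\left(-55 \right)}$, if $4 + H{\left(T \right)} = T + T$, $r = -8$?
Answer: $912$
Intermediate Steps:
$H{\left(T \right)} = -4 + 2 T$ ($H{\left(T \right)} = -4 + \left(T + T\right) = -4 + 2 T$)
$r H{\left(-55 \right)} = - 8 \left(-4 + 2 \left(-55\right)\right) = - 8 \left(-4 - 110\right) = \left(-8\right) \left(-114\right) = 912$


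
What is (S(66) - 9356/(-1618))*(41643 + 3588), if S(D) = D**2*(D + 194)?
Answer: 41442710070858/809 ≈ 5.1227e+10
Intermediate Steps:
S(D) = D**2*(194 + D)
(S(66) - 9356/(-1618))*(41643 + 3588) = (66**2*(194 + 66) - 9356/(-1618))*(41643 + 3588) = (4356*260 - 9356*(-1/1618))*45231 = (1132560 + 4678/809)*45231 = (916245718/809)*45231 = 41442710070858/809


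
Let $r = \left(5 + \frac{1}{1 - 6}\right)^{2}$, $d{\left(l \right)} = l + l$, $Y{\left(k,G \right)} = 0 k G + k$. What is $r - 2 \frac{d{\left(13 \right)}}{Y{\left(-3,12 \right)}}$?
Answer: $\frac{3028}{75} \approx 40.373$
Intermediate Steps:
$Y{\left(k,G \right)} = k$ ($Y{\left(k,G \right)} = 0 G + k = 0 + k = k$)
$d{\left(l \right)} = 2 l$
$r = \frac{576}{25}$ ($r = \left(5 + \frac{1}{-5}\right)^{2} = \left(5 - \frac{1}{5}\right)^{2} = \left(\frac{24}{5}\right)^{2} = \frac{576}{25} \approx 23.04$)
$r - 2 \frac{d{\left(13 \right)}}{Y{\left(-3,12 \right)}} = \frac{576}{25} - 2 \frac{2 \cdot 13}{-3} = \frac{576}{25} - 2 \cdot 26 \left(- \frac{1}{3}\right) = \frac{576}{25} - - \frac{52}{3} = \frac{576}{25} + \frac{52}{3} = \frac{3028}{75}$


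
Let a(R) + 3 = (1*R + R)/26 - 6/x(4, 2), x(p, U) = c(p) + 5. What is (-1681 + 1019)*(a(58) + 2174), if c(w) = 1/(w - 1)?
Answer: -74849361/52 ≈ -1.4394e+6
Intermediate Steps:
c(w) = 1/(-1 + w)
x(p, U) = 5 + 1/(-1 + p) (x(p, U) = 1/(-1 + p) + 5 = 5 + 1/(-1 + p))
a(R) = -33/8 + R/13 (a(R) = -3 + ((1*R + R)/26 - 6*(-1 + 4)/(-4 + 5*4)) = -3 + ((R + R)*(1/26) - 6*3/(-4 + 20)) = -3 + ((2*R)*(1/26) - 6/((⅓)*16)) = -3 + (R/13 - 6/16/3) = -3 + (R/13 - 6*3/16) = -3 + (R/13 - 9/8) = -3 + (-9/8 + R/13) = -33/8 + R/13)
(-1681 + 1019)*(a(58) + 2174) = (-1681 + 1019)*((-33/8 + (1/13)*58) + 2174) = -662*((-33/8 + 58/13) + 2174) = -662*(35/104 + 2174) = -662*226131/104 = -74849361/52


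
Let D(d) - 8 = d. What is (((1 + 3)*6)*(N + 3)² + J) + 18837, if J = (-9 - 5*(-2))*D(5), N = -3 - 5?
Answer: 19450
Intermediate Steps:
N = -8
D(d) = 8 + d
J = 13 (J = (-9 - 5*(-2))*(8 + 5) = (-9 - 1*(-10))*13 = (-9 + 10)*13 = 1*13 = 13)
(((1 + 3)*6)*(N + 3)² + J) + 18837 = (((1 + 3)*6)*(-8 + 3)² + 13) + 18837 = ((4*6)*(-5)² + 13) + 18837 = (24*25 + 13) + 18837 = (600 + 13) + 18837 = 613 + 18837 = 19450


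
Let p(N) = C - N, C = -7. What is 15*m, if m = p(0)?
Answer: -105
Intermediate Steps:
p(N) = -7 - N
m = -7 (m = -7 - 1*0 = -7 + 0 = -7)
15*m = 15*(-7) = -105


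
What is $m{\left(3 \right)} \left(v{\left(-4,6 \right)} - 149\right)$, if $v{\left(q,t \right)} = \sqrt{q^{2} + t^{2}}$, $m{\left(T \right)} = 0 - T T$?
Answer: $1341 - 18 \sqrt{13} \approx 1276.1$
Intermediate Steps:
$m{\left(T \right)} = - T^{2}$ ($m{\left(T \right)} = 0 - T^{2} = - T^{2}$)
$m{\left(3 \right)} \left(v{\left(-4,6 \right)} - 149\right) = - 3^{2} \left(\sqrt{\left(-4\right)^{2} + 6^{2}} - 149\right) = \left(-1\right) 9 \left(\sqrt{16 + 36} - 149\right) = - 9 \left(\sqrt{52} - 149\right) = - 9 \left(2 \sqrt{13} - 149\right) = - 9 \left(-149 + 2 \sqrt{13}\right) = 1341 - 18 \sqrt{13}$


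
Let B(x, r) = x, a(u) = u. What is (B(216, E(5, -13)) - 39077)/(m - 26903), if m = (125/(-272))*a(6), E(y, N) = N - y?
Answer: 5285096/3659183 ≈ 1.4443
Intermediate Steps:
m = -375/136 (m = (125/(-272))*6 = (125*(-1/272))*6 = -125/272*6 = -375/136 ≈ -2.7574)
(B(216, E(5, -13)) - 39077)/(m - 26903) = (216 - 39077)/(-375/136 - 26903) = -38861/(-3659183/136) = -38861*(-136/3659183) = 5285096/3659183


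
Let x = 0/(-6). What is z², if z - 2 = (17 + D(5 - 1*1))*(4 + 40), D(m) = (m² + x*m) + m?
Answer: 2656900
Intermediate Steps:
x = 0 (x = 0*(-⅙) = 0)
D(m) = m + m² (D(m) = (m² + 0*m) + m = (m² + 0) + m = m² + m = m + m²)
z = 1630 (z = 2 + (17 + (5 - 1*1)*(1 + (5 - 1*1)))*(4 + 40) = 2 + (17 + (5 - 1)*(1 + (5 - 1)))*44 = 2 + (17 + 4*(1 + 4))*44 = 2 + (17 + 4*5)*44 = 2 + (17 + 20)*44 = 2 + 37*44 = 2 + 1628 = 1630)
z² = 1630² = 2656900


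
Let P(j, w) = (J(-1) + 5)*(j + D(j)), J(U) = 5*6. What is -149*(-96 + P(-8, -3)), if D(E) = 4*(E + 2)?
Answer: 181184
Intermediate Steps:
J(U) = 30
D(E) = 8 + 4*E (D(E) = 4*(2 + E) = 8 + 4*E)
P(j, w) = 280 + 175*j (P(j, w) = (30 + 5)*(j + (8 + 4*j)) = 35*(8 + 5*j) = 280 + 175*j)
-149*(-96 + P(-8, -3)) = -149*(-96 + (280 + 175*(-8))) = -149*(-96 + (280 - 1400)) = -149*(-96 - 1120) = -149*(-1216) = 181184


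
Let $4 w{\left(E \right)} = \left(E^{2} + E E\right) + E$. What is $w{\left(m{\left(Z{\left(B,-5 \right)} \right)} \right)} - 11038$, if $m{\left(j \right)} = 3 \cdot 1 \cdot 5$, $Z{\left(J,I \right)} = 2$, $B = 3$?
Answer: $- \frac{43687}{4} \approx -10922.0$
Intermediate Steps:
$m{\left(j \right)} = 15$ ($m{\left(j \right)} = 3 \cdot 5 = 15$)
$w{\left(E \right)} = \frac{E^{2}}{2} + \frac{E}{4}$ ($w{\left(E \right)} = \frac{\left(E^{2} + E E\right) + E}{4} = \frac{\left(E^{2} + E^{2}\right) + E}{4} = \frac{2 E^{2} + E}{4} = \frac{E + 2 E^{2}}{4} = \frac{E^{2}}{2} + \frac{E}{4}$)
$w{\left(m{\left(Z{\left(B,-5 \right)} \right)} \right)} - 11038 = \frac{1}{4} \cdot 15 \left(1 + 2 \cdot 15\right) - 11038 = \frac{1}{4} \cdot 15 \left(1 + 30\right) - 11038 = \frac{1}{4} \cdot 15 \cdot 31 - 11038 = \frac{465}{4} - 11038 = - \frac{43687}{4}$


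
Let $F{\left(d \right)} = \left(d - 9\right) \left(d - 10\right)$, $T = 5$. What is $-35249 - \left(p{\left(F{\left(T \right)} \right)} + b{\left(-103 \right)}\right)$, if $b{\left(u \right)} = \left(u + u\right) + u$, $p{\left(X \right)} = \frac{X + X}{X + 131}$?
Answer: $- \frac{5275980}{151} \approx -34940.0$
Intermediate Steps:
$F{\left(d \right)} = \left(-10 + d\right) \left(-9 + d\right)$ ($F{\left(d \right)} = \left(-9 + d\right) \left(-10 + d\right) = \left(-10 + d\right) \left(-9 + d\right)$)
$p{\left(X \right)} = \frac{2 X}{131 + X}$
$b{\left(u \right)} = 3 u$ ($b{\left(u \right)} = 2 u + u = 3 u$)
$-35249 - \left(p{\left(F{\left(T \right)} \right)} + b{\left(-103 \right)}\right) = -35249 - \left(\frac{2 \left(90 + 5^{2} - 95\right)}{131 + \left(90 + 5^{2} - 95\right)} + 3 \left(-103\right)\right) = -35249 - \left(\frac{2 \left(90 + 25 - 95\right)}{131 + \left(90 + 25 - 95\right)} - 309\right) = -35249 - \left(2 \cdot 20 \frac{1}{131 + 20} - 309\right) = -35249 - \left(2 \cdot 20 \cdot \frac{1}{151} - 309\right) = -35249 - \left(\frac{40}{151} - 309\right) = -35249 - - \frac{46619}{151} = -35249 + \frac{46619}{151} = - \frac{5275980}{151}$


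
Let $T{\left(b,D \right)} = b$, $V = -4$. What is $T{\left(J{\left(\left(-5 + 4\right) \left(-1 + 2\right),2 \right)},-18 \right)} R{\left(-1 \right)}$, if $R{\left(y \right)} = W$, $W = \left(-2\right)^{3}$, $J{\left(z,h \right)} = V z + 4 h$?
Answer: $-96$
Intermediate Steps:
$J{\left(z,h \right)} = - 4 z + 4 h$
$W = -8$
$R{\left(y \right)} = -8$
$T{\left(J{\left(\left(-5 + 4\right) \left(-1 + 2\right),2 \right)},-18 \right)} R{\left(-1 \right)} = \left(- 4 \left(-5 + 4\right) \left(-1 + 2\right) + 4 \cdot 2\right) \left(-8\right) = \left(- 4 \left(\left(-1\right) 1\right) + 8\right) \left(-8\right) = \left(\left(-4\right) \left(-1\right) + 8\right) \left(-8\right) = \left(4 + 8\right) \left(-8\right) = 12 \left(-8\right) = -96$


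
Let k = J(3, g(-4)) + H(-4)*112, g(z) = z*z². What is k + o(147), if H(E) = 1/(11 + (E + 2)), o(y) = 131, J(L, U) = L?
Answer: 1318/9 ≈ 146.44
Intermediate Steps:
g(z) = z³
H(E) = 1/(13 + E) (H(E) = 1/(11 + (2 + E)) = 1/(13 + E))
k = 139/9 (k = 3 + 112/(13 - 4) = 3 + 112/9 = 139/9 ≈ 15.444)
k + o(147) = 139/9 + 131 = 1318/9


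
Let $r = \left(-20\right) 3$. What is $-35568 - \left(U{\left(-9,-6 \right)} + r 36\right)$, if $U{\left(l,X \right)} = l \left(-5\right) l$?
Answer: $-33003$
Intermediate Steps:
$r = -60$
$U{\left(l,X \right)} = - 5 l^{2}$ ($U{\left(l,X \right)} = - 5 l l = - 5 l^{2}$)
$-35568 - \left(U{\left(-9,-6 \right)} + r 36\right) = -35568 - \left(- 5 \left(-9\right)^{2} - 2160\right) = -35568 - \left(\left(-5\right) 81 - 2160\right) = -35568 - \left(-405 - 2160\right) = -35568 - -2565 = -35568 + 2565 = -33003$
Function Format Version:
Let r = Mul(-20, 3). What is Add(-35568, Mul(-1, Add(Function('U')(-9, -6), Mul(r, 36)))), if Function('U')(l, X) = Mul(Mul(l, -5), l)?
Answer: -33003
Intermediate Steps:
r = -60
Function('U')(l, X) = Mul(-5, Pow(l, 2)) (Function('U')(l, X) = Mul(Mul(-5, l), l) = Mul(-5, Pow(l, 2)))
Add(-35568, Mul(-1, Add(Function('U')(-9, -6), Mul(r, 36)))) = Add(-35568, Mul(-1, Add(Mul(-5, Pow(-9, 2)), Mul(-60, 36)))) = Add(-35568, Mul(-1, Add(Mul(-5, 81), -2160))) = Add(-35568, Mul(-1, Add(-405, -2160))) = Add(-35568, Mul(-1, -2565)) = Add(-35568, 2565) = -33003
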